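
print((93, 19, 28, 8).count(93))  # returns 1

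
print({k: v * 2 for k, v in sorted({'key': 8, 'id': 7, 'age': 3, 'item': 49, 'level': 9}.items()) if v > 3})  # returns {'id': 14, 'item': 98, 'key': 16, 'level': 18}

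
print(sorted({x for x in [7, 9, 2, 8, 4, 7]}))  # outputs [2, 4, 7, 8, 9]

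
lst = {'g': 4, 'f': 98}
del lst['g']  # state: {'f': 98}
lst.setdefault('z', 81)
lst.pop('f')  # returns 98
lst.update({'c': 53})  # {'z': 81, 'c': 53}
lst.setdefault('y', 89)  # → 89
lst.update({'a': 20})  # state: {'z': 81, 'c': 53, 'y': 89, 'a': 20}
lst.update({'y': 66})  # {'z': 81, 'c': 53, 'y': 66, 'a': 20}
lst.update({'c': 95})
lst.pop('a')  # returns 20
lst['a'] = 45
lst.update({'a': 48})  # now {'z': 81, 'c': 95, 'y': 66, 'a': 48}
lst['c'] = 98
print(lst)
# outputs {'z': 81, 'c': 98, 'y': 66, 'a': 48}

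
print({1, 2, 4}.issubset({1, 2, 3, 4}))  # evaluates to True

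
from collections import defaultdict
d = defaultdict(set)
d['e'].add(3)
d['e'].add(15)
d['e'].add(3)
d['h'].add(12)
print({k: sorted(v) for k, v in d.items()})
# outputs {'e': [3, 15], 'h': [12]}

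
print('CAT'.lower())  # cat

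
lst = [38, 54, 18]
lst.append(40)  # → [38, 54, 18, 40]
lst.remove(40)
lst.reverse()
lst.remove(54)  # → [18, 38]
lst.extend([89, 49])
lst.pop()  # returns 49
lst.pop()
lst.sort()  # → [18, 38]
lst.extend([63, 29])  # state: [18, 38, 63, 29]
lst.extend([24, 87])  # [18, 38, 63, 29, 24, 87]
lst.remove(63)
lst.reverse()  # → [87, 24, 29, 38, 18]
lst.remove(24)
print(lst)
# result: [87, 29, 38, 18]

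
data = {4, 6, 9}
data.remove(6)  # {4, 9}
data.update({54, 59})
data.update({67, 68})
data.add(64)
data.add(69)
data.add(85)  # {4, 9, 54, 59, 64, 67, 68, 69, 85}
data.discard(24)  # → {4, 9, 54, 59, 64, 67, 68, 69, 85}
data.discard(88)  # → {4, 9, 54, 59, 64, 67, 68, 69, 85}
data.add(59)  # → {4, 9, 54, 59, 64, 67, 68, 69, 85}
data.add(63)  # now {4, 9, 54, 59, 63, 64, 67, 68, 69, 85}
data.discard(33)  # {4, 9, 54, 59, 63, 64, 67, 68, 69, 85}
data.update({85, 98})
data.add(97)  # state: {4, 9, 54, 59, 63, 64, 67, 68, 69, 85, 97, 98}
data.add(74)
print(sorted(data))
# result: [4, 9, 54, 59, 63, 64, 67, 68, 69, 74, 85, 97, 98]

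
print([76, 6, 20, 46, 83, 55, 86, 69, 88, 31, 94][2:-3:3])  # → [20, 55]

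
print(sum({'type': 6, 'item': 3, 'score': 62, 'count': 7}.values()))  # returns 78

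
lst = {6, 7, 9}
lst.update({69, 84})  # {6, 7, 9, 69, 84}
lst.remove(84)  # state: {6, 7, 9, 69}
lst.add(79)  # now {6, 7, 9, 69, 79}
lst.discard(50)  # {6, 7, 9, 69, 79}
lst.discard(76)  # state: {6, 7, 9, 69, 79}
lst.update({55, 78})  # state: {6, 7, 9, 55, 69, 78, 79}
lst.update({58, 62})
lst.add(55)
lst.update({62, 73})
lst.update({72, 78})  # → {6, 7, 9, 55, 58, 62, 69, 72, 73, 78, 79}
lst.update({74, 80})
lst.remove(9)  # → {6, 7, 55, 58, 62, 69, 72, 73, 74, 78, 79, 80}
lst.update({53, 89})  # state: {6, 7, 53, 55, 58, 62, 69, 72, 73, 74, 78, 79, 80, 89}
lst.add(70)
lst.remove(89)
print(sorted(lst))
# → [6, 7, 53, 55, 58, 62, 69, 70, 72, 73, 74, 78, 79, 80]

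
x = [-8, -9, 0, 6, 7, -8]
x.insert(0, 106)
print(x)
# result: [106, -8, -9, 0, 6, 7, -8]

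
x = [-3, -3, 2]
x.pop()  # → 2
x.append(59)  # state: [-3, -3, 59]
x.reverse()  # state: [59, -3, -3]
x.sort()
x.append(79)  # [-3, -3, 59, 79]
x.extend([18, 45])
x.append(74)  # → [-3, -3, 59, 79, 18, 45, 74]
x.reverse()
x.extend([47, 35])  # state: [74, 45, 18, 79, 59, -3, -3, 47, 35]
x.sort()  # [-3, -3, 18, 35, 45, 47, 59, 74, 79]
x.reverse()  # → [79, 74, 59, 47, 45, 35, 18, -3, -3]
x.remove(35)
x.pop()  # -3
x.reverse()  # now [-3, 18, 45, 47, 59, 74, 79]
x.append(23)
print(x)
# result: [-3, 18, 45, 47, 59, 74, 79, 23]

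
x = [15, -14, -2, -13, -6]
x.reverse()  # [-6, -13, -2, -14, 15]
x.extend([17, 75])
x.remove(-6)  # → [-13, -2, -14, 15, 17, 75]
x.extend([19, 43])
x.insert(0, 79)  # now [79, -13, -2, -14, 15, 17, 75, 19, 43]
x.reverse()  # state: [43, 19, 75, 17, 15, -14, -2, -13, 79]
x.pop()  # 79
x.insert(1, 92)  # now [43, 92, 19, 75, 17, 15, -14, -2, -13]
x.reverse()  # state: [-13, -2, -14, 15, 17, 75, 19, 92, 43]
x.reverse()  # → [43, 92, 19, 75, 17, 15, -14, -2, -13]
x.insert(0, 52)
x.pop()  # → -13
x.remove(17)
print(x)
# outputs [52, 43, 92, 19, 75, 15, -14, -2]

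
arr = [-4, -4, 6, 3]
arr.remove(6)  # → [-4, -4, 3]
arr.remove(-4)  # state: [-4, 3]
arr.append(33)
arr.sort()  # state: [-4, 3, 33]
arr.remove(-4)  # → [3, 33]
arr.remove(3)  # [33]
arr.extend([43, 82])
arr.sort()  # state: [33, 43, 82]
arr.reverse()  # [82, 43, 33]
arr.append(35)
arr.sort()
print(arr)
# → [33, 35, 43, 82]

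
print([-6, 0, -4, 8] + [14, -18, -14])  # [-6, 0, -4, 8, 14, -18, -14]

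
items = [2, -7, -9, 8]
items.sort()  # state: [-9, -7, 2, 8]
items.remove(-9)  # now [-7, 2, 8]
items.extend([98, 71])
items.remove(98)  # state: [-7, 2, 8, 71]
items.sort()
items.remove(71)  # [-7, 2, 8]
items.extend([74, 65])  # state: [-7, 2, 8, 74, 65]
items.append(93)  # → [-7, 2, 8, 74, 65, 93]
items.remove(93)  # [-7, 2, 8, 74, 65]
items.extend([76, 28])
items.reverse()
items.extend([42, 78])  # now [28, 76, 65, 74, 8, 2, -7, 42, 78]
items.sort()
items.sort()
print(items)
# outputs [-7, 2, 8, 28, 42, 65, 74, 76, 78]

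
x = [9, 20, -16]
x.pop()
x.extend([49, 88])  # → [9, 20, 49, 88]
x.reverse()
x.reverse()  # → [9, 20, 49, 88]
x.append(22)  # [9, 20, 49, 88, 22]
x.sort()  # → [9, 20, 22, 49, 88]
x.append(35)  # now [9, 20, 22, 49, 88, 35]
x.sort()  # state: [9, 20, 22, 35, 49, 88]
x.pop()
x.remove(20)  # [9, 22, 35, 49]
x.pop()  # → 49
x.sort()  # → [9, 22, 35]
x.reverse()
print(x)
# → [35, 22, 9]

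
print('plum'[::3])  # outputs pm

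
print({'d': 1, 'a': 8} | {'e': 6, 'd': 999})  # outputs {'d': 999, 'a': 8, 'e': 6}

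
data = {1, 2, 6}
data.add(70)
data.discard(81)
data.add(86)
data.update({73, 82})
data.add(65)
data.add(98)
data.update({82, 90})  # {1, 2, 6, 65, 70, 73, 82, 86, 90, 98}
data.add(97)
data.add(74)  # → {1, 2, 6, 65, 70, 73, 74, 82, 86, 90, 97, 98}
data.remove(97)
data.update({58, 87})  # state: {1, 2, 6, 58, 65, 70, 73, 74, 82, 86, 87, 90, 98}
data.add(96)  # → {1, 2, 6, 58, 65, 70, 73, 74, 82, 86, 87, 90, 96, 98}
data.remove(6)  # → {1, 2, 58, 65, 70, 73, 74, 82, 86, 87, 90, 96, 98}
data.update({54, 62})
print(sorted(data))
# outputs [1, 2, 54, 58, 62, 65, 70, 73, 74, 82, 86, 87, 90, 96, 98]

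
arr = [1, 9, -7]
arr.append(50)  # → [1, 9, -7, 50]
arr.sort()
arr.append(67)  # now [-7, 1, 9, 50, 67]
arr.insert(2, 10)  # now [-7, 1, 10, 9, 50, 67]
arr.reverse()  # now [67, 50, 9, 10, 1, -7]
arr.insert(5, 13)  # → [67, 50, 9, 10, 1, 13, -7]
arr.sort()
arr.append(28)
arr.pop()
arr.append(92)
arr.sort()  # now [-7, 1, 9, 10, 13, 50, 67, 92]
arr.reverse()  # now [92, 67, 50, 13, 10, 9, 1, -7]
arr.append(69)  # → [92, 67, 50, 13, 10, 9, 1, -7, 69]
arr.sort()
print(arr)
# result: [-7, 1, 9, 10, 13, 50, 67, 69, 92]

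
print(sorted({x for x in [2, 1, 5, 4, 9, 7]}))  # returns [1, 2, 4, 5, 7, 9]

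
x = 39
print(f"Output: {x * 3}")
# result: Output: 117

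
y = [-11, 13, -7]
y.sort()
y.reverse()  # [13, -7, -11]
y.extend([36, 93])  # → [13, -7, -11, 36, 93]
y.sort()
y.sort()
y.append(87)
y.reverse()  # [87, 93, 36, 13, -7, -11]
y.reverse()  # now [-11, -7, 13, 36, 93, 87]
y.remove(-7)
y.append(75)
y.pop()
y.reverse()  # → [87, 93, 36, 13, -11]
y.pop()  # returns -11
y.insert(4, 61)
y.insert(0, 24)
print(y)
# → [24, 87, 93, 36, 13, 61]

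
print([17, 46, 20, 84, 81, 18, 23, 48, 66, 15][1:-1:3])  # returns [46, 81, 48]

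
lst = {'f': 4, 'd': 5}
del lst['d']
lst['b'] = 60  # {'f': 4, 'b': 60}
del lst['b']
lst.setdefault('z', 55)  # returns 55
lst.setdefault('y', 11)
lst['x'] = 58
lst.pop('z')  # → 55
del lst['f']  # {'y': 11, 'x': 58}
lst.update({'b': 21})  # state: {'y': 11, 'x': 58, 'b': 21}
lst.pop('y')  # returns 11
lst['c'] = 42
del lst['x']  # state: {'b': 21, 'c': 42}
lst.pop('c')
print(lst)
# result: {'b': 21}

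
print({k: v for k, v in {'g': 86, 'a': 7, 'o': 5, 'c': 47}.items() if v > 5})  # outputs {'g': 86, 'a': 7, 'c': 47}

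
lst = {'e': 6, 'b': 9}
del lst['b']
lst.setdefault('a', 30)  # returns 30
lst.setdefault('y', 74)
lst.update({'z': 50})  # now {'e': 6, 'a': 30, 'y': 74, 'z': 50}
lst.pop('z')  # 50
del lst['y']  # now {'e': 6, 'a': 30}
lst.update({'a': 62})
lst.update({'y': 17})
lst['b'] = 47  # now {'e': 6, 'a': 62, 'y': 17, 'b': 47}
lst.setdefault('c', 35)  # 35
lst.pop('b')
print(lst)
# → {'e': 6, 'a': 62, 'y': 17, 'c': 35}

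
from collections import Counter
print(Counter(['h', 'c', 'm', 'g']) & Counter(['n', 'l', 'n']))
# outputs Counter()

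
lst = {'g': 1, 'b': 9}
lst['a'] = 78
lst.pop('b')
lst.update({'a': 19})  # {'g': 1, 'a': 19}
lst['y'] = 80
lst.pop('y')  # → 80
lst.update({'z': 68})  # {'g': 1, 'a': 19, 'z': 68}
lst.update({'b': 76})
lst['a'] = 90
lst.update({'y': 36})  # {'g': 1, 'a': 90, 'z': 68, 'b': 76, 'y': 36}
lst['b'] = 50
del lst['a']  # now {'g': 1, 'z': 68, 'b': 50, 'y': 36}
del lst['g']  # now {'z': 68, 'b': 50, 'y': 36}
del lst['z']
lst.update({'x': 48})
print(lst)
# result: {'b': 50, 'y': 36, 'x': 48}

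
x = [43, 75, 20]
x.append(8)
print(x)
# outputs [43, 75, 20, 8]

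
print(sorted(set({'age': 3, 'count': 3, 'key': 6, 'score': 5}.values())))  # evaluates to [3, 5, 6]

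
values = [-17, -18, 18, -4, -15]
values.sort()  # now [-18, -17, -15, -4, 18]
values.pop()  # 18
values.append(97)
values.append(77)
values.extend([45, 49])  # [-18, -17, -15, -4, 97, 77, 45, 49]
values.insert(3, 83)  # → [-18, -17, -15, 83, -4, 97, 77, 45, 49]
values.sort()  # [-18, -17, -15, -4, 45, 49, 77, 83, 97]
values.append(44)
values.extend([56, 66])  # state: [-18, -17, -15, -4, 45, 49, 77, 83, 97, 44, 56, 66]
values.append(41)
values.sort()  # [-18, -17, -15, -4, 41, 44, 45, 49, 56, 66, 77, 83, 97]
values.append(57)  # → [-18, -17, -15, -4, 41, 44, 45, 49, 56, 66, 77, 83, 97, 57]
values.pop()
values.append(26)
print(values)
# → [-18, -17, -15, -4, 41, 44, 45, 49, 56, 66, 77, 83, 97, 26]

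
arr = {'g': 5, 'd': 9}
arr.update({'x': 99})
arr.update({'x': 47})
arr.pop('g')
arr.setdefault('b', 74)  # 74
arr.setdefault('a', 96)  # 96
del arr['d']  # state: {'x': 47, 'b': 74, 'a': 96}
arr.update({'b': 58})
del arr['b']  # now {'x': 47, 'a': 96}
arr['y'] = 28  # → {'x': 47, 'a': 96, 'y': 28}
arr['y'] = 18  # {'x': 47, 'a': 96, 'y': 18}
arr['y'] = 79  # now {'x': 47, 'a': 96, 'y': 79}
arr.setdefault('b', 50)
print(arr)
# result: {'x': 47, 'a': 96, 'y': 79, 'b': 50}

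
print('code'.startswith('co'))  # True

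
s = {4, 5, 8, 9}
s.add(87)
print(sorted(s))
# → [4, 5, 8, 9, 87]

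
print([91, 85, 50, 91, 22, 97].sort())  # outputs None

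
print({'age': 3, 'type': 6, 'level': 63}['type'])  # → 6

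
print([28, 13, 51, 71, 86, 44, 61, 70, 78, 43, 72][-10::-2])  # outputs [13]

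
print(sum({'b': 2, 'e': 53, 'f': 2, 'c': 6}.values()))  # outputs 63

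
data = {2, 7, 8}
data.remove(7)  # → {2, 8}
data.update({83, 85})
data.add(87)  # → {2, 8, 83, 85, 87}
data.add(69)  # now {2, 8, 69, 83, 85, 87}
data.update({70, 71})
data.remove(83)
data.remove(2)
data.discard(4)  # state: {8, 69, 70, 71, 85, 87}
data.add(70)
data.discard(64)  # {8, 69, 70, 71, 85, 87}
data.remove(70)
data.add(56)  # {8, 56, 69, 71, 85, 87}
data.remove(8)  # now {56, 69, 71, 85, 87}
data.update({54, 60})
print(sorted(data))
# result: [54, 56, 60, 69, 71, 85, 87]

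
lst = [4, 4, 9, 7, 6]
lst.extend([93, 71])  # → [4, 4, 9, 7, 6, 93, 71]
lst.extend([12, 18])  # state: [4, 4, 9, 7, 6, 93, 71, 12, 18]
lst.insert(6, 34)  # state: [4, 4, 9, 7, 6, 93, 34, 71, 12, 18]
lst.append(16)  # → [4, 4, 9, 7, 6, 93, 34, 71, 12, 18, 16]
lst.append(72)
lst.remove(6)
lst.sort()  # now [4, 4, 7, 9, 12, 16, 18, 34, 71, 72, 93]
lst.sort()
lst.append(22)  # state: [4, 4, 7, 9, 12, 16, 18, 34, 71, 72, 93, 22]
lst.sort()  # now [4, 4, 7, 9, 12, 16, 18, 22, 34, 71, 72, 93]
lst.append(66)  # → [4, 4, 7, 9, 12, 16, 18, 22, 34, 71, 72, 93, 66]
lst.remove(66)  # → [4, 4, 7, 9, 12, 16, 18, 22, 34, 71, 72, 93]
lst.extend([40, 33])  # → [4, 4, 7, 9, 12, 16, 18, 22, 34, 71, 72, 93, 40, 33]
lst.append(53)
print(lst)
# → [4, 4, 7, 9, 12, 16, 18, 22, 34, 71, 72, 93, 40, 33, 53]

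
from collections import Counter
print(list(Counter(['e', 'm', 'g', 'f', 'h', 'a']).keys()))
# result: ['e', 'm', 'g', 'f', 'h', 'a']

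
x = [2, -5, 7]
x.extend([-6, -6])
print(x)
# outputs [2, -5, 7, -6, -6]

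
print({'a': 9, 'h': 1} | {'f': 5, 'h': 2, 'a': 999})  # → {'a': 999, 'h': 2, 'f': 5}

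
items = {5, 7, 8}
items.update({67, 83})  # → {5, 7, 8, 67, 83}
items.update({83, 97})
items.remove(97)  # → {5, 7, 8, 67, 83}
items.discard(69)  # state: {5, 7, 8, 67, 83}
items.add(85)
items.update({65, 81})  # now {5, 7, 8, 65, 67, 81, 83, 85}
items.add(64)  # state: {5, 7, 8, 64, 65, 67, 81, 83, 85}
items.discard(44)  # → {5, 7, 8, 64, 65, 67, 81, 83, 85}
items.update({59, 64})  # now {5, 7, 8, 59, 64, 65, 67, 81, 83, 85}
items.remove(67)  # {5, 7, 8, 59, 64, 65, 81, 83, 85}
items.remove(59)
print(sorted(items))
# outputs [5, 7, 8, 64, 65, 81, 83, 85]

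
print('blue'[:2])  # bl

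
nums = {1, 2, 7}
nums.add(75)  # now {1, 2, 7, 75}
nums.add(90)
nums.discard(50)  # {1, 2, 7, 75, 90}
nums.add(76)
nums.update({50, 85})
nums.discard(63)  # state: {1, 2, 7, 50, 75, 76, 85, 90}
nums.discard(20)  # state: {1, 2, 7, 50, 75, 76, 85, 90}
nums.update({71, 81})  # {1, 2, 7, 50, 71, 75, 76, 81, 85, 90}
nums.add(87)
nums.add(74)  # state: {1, 2, 7, 50, 71, 74, 75, 76, 81, 85, 87, 90}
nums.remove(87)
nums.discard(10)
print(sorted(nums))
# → [1, 2, 7, 50, 71, 74, 75, 76, 81, 85, 90]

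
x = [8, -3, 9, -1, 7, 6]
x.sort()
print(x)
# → [-3, -1, 6, 7, 8, 9]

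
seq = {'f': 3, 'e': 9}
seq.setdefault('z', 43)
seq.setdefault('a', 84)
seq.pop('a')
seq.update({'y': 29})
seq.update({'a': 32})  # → {'f': 3, 'e': 9, 'z': 43, 'y': 29, 'a': 32}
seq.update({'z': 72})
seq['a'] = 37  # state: {'f': 3, 'e': 9, 'z': 72, 'y': 29, 'a': 37}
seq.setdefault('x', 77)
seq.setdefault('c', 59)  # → 59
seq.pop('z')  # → 72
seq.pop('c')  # 59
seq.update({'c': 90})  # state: {'f': 3, 'e': 9, 'y': 29, 'a': 37, 'x': 77, 'c': 90}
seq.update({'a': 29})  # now {'f': 3, 'e': 9, 'y': 29, 'a': 29, 'x': 77, 'c': 90}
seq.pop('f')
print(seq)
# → {'e': 9, 'y': 29, 'a': 29, 'x': 77, 'c': 90}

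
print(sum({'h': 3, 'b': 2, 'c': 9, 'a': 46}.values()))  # 60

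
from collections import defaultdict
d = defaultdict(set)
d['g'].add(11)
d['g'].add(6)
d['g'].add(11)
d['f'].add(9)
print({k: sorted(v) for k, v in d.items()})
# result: {'g': [6, 11], 'f': [9]}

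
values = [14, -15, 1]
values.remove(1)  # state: [14, -15]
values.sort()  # [-15, 14]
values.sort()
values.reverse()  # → [14, -15]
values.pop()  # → -15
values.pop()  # 14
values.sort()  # []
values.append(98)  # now [98]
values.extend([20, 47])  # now [98, 20, 47]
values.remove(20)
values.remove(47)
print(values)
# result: [98]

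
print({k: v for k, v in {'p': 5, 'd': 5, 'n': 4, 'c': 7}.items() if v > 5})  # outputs {'c': 7}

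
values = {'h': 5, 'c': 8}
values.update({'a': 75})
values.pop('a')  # 75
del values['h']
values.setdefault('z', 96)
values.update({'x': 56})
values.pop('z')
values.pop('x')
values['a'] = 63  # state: {'c': 8, 'a': 63}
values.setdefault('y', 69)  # 69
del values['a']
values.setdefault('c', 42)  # 8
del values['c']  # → {'y': 69}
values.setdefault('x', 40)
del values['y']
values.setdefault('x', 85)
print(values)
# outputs {'x': 40}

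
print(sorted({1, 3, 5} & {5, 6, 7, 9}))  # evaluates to [5]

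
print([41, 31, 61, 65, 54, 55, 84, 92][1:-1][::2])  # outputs [31, 65, 55]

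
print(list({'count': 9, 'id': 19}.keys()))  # ['count', 'id']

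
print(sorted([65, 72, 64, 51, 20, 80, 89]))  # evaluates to [20, 51, 64, 65, 72, 80, 89]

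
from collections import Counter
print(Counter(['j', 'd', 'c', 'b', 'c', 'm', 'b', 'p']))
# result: Counter({'c': 2, 'b': 2, 'j': 1, 'd': 1, 'm': 1, 'p': 1})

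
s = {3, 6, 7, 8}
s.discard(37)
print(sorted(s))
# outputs [3, 6, 7, 8]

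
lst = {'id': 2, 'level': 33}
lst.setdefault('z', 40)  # 40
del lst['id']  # {'level': 33, 'z': 40}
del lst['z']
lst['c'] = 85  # {'level': 33, 'c': 85}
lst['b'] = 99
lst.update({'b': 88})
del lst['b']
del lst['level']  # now {'c': 85}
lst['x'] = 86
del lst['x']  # {'c': 85}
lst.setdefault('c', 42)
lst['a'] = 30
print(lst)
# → {'c': 85, 'a': 30}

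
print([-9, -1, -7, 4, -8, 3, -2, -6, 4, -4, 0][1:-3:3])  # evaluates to [-1, -8, -6]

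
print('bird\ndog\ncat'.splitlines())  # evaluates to ['bird', 'dog', 'cat']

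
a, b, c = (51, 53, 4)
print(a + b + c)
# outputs 108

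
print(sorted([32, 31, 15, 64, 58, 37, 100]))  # [15, 31, 32, 37, 58, 64, 100]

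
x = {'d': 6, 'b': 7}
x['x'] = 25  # {'d': 6, 'b': 7, 'x': 25}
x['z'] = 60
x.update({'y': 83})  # {'d': 6, 'b': 7, 'x': 25, 'z': 60, 'y': 83}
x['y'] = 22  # {'d': 6, 'b': 7, 'x': 25, 'z': 60, 'y': 22}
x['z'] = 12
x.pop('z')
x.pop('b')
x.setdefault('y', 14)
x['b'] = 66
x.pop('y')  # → 22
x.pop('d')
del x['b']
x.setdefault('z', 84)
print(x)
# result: {'x': 25, 'z': 84}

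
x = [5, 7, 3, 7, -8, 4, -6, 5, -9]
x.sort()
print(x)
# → [-9, -8, -6, 3, 4, 5, 5, 7, 7]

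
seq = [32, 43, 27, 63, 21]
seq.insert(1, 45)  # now [32, 45, 43, 27, 63, 21]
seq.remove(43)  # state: [32, 45, 27, 63, 21]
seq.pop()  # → 21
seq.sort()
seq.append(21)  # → [27, 32, 45, 63, 21]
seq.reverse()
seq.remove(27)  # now [21, 63, 45, 32]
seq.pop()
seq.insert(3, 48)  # [21, 63, 45, 48]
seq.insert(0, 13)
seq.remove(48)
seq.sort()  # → [13, 21, 45, 63]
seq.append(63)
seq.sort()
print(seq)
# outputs [13, 21, 45, 63, 63]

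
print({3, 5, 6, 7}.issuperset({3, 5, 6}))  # True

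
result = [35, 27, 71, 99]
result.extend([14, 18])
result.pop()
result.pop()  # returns 14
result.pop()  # 99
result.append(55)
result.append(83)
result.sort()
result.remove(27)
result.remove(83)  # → [35, 55, 71]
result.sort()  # [35, 55, 71]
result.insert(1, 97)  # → [35, 97, 55, 71]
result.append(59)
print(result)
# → [35, 97, 55, 71, 59]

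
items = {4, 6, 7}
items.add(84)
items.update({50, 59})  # {4, 6, 7, 50, 59, 84}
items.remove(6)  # {4, 7, 50, 59, 84}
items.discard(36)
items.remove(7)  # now {4, 50, 59, 84}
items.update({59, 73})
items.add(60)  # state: {4, 50, 59, 60, 73, 84}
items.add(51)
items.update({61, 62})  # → {4, 50, 51, 59, 60, 61, 62, 73, 84}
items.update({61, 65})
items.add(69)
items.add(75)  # {4, 50, 51, 59, 60, 61, 62, 65, 69, 73, 75, 84}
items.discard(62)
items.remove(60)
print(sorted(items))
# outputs [4, 50, 51, 59, 61, 65, 69, 73, 75, 84]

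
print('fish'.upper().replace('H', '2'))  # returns FIS2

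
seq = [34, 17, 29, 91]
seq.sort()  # [17, 29, 34, 91]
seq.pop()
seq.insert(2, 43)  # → [17, 29, 43, 34]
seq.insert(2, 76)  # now [17, 29, 76, 43, 34]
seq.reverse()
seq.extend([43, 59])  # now [34, 43, 76, 29, 17, 43, 59]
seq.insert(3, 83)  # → [34, 43, 76, 83, 29, 17, 43, 59]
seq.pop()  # 59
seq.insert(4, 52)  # [34, 43, 76, 83, 52, 29, 17, 43]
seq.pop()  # 43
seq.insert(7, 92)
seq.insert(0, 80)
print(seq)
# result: [80, 34, 43, 76, 83, 52, 29, 17, 92]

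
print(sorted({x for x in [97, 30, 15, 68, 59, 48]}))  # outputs [15, 30, 48, 59, 68, 97]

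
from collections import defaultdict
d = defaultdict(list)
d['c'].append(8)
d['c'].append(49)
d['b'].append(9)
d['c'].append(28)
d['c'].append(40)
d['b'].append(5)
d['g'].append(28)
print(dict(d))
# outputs {'c': [8, 49, 28, 40], 'b': [9, 5], 'g': [28]}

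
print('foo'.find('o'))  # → 1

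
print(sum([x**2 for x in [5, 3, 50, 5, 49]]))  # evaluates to 4960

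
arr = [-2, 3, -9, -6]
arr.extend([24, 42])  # [-2, 3, -9, -6, 24, 42]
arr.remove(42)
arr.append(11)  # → [-2, 3, -9, -6, 24, 11]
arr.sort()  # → [-9, -6, -2, 3, 11, 24]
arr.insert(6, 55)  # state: [-9, -6, -2, 3, 11, 24, 55]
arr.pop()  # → 55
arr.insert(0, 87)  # [87, -9, -6, -2, 3, 11, 24]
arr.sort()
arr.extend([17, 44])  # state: [-9, -6, -2, 3, 11, 24, 87, 17, 44]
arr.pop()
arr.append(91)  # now [-9, -6, -2, 3, 11, 24, 87, 17, 91]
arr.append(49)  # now [-9, -6, -2, 3, 11, 24, 87, 17, 91, 49]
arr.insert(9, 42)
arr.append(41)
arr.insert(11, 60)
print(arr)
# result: [-9, -6, -2, 3, 11, 24, 87, 17, 91, 42, 49, 60, 41]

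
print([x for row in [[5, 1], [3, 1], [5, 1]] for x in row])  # [5, 1, 3, 1, 5, 1]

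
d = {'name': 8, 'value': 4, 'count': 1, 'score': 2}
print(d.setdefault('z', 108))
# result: 108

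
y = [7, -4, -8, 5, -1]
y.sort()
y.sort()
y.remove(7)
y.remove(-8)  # [-4, -1, 5]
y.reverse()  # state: [5, -1, -4]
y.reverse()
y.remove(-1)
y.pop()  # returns 5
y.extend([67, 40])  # [-4, 67, 40]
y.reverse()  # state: [40, 67, -4]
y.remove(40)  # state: [67, -4]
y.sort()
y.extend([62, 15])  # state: [-4, 67, 62, 15]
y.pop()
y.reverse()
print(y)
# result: [62, 67, -4]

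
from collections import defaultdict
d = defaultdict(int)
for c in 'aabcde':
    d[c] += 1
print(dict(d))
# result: {'a': 2, 'b': 1, 'c': 1, 'd': 1, 'e': 1}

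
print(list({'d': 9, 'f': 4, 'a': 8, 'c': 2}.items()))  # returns [('d', 9), ('f', 4), ('a', 8), ('c', 2)]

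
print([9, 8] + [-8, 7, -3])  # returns [9, 8, -8, 7, -3]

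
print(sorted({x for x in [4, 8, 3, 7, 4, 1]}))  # [1, 3, 4, 7, 8]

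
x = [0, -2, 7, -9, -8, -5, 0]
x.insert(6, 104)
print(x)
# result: [0, -2, 7, -9, -8, -5, 104, 0]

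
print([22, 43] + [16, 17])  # [22, 43, 16, 17]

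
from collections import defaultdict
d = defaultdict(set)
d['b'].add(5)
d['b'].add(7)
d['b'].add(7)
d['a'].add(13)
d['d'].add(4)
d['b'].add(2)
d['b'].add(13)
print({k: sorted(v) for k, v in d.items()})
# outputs {'b': [2, 5, 7, 13], 'a': [13], 'd': [4]}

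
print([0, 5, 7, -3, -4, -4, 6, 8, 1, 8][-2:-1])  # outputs [1]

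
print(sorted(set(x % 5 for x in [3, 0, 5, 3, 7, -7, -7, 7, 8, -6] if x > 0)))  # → [0, 2, 3]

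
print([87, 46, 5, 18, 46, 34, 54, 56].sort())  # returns None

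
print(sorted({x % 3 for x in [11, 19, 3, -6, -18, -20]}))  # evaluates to [0, 1, 2]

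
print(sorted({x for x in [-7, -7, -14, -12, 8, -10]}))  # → [-14, -12, -10, -7, 8]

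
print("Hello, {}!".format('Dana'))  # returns Hello, Dana!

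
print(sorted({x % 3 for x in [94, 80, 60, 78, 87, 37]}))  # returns [0, 1, 2]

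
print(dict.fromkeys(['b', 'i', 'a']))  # {'b': None, 'i': None, 'a': None}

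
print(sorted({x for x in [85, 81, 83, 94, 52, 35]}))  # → [35, 52, 81, 83, 85, 94]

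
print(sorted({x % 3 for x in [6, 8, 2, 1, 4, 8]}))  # [0, 1, 2]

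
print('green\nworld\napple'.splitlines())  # ['green', 'world', 'apple']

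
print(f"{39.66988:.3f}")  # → 39.670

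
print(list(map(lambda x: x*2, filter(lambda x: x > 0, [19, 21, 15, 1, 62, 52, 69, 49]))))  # [38, 42, 30, 2, 124, 104, 138, 98]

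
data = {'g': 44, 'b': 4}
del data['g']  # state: {'b': 4}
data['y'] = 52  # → {'b': 4, 'y': 52}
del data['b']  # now {'y': 52}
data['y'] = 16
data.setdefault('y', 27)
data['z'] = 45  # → {'y': 16, 'z': 45}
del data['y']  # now {'z': 45}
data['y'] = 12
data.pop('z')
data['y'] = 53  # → {'y': 53}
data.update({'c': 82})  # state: {'y': 53, 'c': 82}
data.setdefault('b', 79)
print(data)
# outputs {'y': 53, 'c': 82, 'b': 79}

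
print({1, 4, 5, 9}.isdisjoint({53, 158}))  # True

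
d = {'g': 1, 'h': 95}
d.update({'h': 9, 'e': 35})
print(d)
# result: {'g': 1, 'h': 9, 'e': 35}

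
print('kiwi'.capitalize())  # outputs Kiwi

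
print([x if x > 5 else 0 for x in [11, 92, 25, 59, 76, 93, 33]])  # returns [11, 92, 25, 59, 76, 93, 33]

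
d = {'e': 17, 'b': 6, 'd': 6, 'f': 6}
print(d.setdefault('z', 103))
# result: 103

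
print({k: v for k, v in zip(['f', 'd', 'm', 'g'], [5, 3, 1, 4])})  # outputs {'f': 5, 'd': 3, 'm': 1, 'g': 4}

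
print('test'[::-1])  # tset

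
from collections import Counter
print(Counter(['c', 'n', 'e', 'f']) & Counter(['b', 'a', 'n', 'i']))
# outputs Counter({'n': 1})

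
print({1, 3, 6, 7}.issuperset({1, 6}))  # True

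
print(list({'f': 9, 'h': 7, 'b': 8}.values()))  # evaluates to [9, 7, 8]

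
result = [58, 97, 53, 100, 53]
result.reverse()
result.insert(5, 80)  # [53, 100, 53, 97, 58, 80]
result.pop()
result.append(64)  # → [53, 100, 53, 97, 58, 64]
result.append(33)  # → [53, 100, 53, 97, 58, 64, 33]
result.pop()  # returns 33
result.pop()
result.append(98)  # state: [53, 100, 53, 97, 58, 98]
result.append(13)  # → [53, 100, 53, 97, 58, 98, 13]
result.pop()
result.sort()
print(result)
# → [53, 53, 58, 97, 98, 100]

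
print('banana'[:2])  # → ba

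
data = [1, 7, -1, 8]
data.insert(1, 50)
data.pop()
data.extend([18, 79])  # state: [1, 50, 7, -1, 18, 79]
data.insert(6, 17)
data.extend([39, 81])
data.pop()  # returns 81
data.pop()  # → 39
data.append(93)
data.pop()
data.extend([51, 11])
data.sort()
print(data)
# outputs [-1, 1, 7, 11, 17, 18, 50, 51, 79]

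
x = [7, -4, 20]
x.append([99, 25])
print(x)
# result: [7, -4, 20, [99, 25]]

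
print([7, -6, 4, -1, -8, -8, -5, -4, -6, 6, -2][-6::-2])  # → [-8, -1, -6]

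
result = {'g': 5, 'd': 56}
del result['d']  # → {'g': 5}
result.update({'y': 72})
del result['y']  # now {'g': 5}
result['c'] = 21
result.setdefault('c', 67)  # 21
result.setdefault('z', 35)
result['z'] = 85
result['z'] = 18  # {'g': 5, 'c': 21, 'z': 18}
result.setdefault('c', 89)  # 21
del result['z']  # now {'g': 5, 'c': 21}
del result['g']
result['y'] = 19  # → {'c': 21, 'y': 19}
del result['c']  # {'y': 19}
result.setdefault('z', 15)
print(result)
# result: {'y': 19, 'z': 15}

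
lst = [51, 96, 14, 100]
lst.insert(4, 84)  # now [51, 96, 14, 100, 84]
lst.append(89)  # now [51, 96, 14, 100, 84, 89]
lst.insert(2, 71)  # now [51, 96, 71, 14, 100, 84, 89]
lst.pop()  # 89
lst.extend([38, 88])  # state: [51, 96, 71, 14, 100, 84, 38, 88]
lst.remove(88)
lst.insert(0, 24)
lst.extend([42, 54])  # [24, 51, 96, 71, 14, 100, 84, 38, 42, 54]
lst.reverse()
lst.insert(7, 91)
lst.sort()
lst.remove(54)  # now [14, 24, 38, 42, 51, 71, 84, 91, 96, 100]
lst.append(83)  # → [14, 24, 38, 42, 51, 71, 84, 91, 96, 100, 83]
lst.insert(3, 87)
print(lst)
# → [14, 24, 38, 87, 42, 51, 71, 84, 91, 96, 100, 83]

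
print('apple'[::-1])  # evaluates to elppa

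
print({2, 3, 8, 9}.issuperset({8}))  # True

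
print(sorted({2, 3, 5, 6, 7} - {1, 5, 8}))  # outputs [2, 3, 6, 7]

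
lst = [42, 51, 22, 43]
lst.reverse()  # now [43, 22, 51, 42]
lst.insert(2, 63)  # [43, 22, 63, 51, 42]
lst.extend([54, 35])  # [43, 22, 63, 51, 42, 54, 35]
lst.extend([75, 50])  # [43, 22, 63, 51, 42, 54, 35, 75, 50]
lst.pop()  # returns 50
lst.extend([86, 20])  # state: [43, 22, 63, 51, 42, 54, 35, 75, 86, 20]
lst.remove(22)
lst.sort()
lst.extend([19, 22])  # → [20, 35, 42, 43, 51, 54, 63, 75, 86, 19, 22]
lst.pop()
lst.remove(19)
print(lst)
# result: [20, 35, 42, 43, 51, 54, 63, 75, 86]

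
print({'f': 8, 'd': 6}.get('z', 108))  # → 108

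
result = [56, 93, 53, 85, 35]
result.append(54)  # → [56, 93, 53, 85, 35, 54]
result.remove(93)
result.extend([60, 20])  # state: [56, 53, 85, 35, 54, 60, 20]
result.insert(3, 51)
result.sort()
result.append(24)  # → [20, 35, 51, 53, 54, 56, 60, 85, 24]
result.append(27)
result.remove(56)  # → [20, 35, 51, 53, 54, 60, 85, 24, 27]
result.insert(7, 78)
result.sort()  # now [20, 24, 27, 35, 51, 53, 54, 60, 78, 85]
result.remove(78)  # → [20, 24, 27, 35, 51, 53, 54, 60, 85]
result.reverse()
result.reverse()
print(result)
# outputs [20, 24, 27, 35, 51, 53, 54, 60, 85]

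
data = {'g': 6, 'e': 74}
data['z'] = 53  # {'g': 6, 'e': 74, 'z': 53}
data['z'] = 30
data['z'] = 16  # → {'g': 6, 'e': 74, 'z': 16}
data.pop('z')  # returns 16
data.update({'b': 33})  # {'g': 6, 'e': 74, 'b': 33}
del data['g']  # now {'e': 74, 'b': 33}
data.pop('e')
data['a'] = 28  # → {'b': 33, 'a': 28}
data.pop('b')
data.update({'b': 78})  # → {'a': 28, 'b': 78}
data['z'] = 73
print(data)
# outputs {'a': 28, 'b': 78, 'z': 73}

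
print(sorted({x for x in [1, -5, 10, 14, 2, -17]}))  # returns [-17, -5, 1, 2, 10, 14]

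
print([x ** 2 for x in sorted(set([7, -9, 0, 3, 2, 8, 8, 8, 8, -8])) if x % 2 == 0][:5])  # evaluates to [64, 0, 4, 64]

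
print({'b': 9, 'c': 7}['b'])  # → 9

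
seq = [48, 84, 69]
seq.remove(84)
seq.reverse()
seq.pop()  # 48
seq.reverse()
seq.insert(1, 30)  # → [69, 30]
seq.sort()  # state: [30, 69]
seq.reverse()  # [69, 30]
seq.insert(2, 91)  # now [69, 30, 91]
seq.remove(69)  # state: [30, 91]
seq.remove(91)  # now [30]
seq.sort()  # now [30]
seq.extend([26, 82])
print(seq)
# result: [30, 26, 82]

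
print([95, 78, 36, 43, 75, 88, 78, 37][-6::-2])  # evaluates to [36, 95]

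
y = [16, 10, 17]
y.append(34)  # [16, 10, 17, 34]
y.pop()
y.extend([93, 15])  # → [16, 10, 17, 93, 15]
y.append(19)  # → [16, 10, 17, 93, 15, 19]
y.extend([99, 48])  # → [16, 10, 17, 93, 15, 19, 99, 48]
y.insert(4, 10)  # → [16, 10, 17, 93, 10, 15, 19, 99, 48]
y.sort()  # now [10, 10, 15, 16, 17, 19, 48, 93, 99]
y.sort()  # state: [10, 10, 15, 16, 17, 19, 48, 93, 99]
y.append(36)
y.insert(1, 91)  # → [10, 91, 10, 15, 16, 17, 19, 48, 93, 99, 36]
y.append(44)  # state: [10, 91, 10, 15, 16, 17, 19, 48, 93, 99, 36, 44]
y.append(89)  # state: [10, 91, 10, 15, 16, 17, 19, 48, 93, 99, 36, 44, 89]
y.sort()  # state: [10, 10, 15, 16, 17, 19, 36, 44, 48, 89, 91, 93, 99]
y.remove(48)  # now [10, 10, 15, 16, 17, 19, 36, 44, 89, 91, 93, 99]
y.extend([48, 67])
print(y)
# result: [10, 10, 15, 16, 17, 19, 36, 44, 89, 91, 93, 99, 48, 67]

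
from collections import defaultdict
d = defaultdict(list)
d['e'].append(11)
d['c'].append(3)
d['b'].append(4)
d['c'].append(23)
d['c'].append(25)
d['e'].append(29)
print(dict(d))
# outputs {'e': [11, 29], 'c': [3, 23, 25], 'b': [4]}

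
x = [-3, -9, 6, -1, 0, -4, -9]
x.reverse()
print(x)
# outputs [-9, -4, 0, -1, 6, -9, -3]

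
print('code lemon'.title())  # Code Lemon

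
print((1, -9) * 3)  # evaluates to (1, -9, 1, -9, 1, -9)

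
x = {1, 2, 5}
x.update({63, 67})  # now {1, 2, 5, 63, 67}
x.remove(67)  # {1, 2, 5, 63}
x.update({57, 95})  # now {1, 2, 5, 57, 63, 95}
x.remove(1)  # {2, 5, 57, 63, 95}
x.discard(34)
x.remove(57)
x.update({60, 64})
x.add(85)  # {2, 5, 60, 63, 64, 85, 95}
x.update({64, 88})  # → {2, 5, 60, 63, 64, 85, 88, 95}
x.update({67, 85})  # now {2, 5, 60, 63, 64, 67, 85, 88, 95}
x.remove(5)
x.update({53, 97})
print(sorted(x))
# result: [2, 53, 60, 63, 64, 67, 85, 88, 95, 97]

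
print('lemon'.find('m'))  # 2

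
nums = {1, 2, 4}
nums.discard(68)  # {1, 2, 4}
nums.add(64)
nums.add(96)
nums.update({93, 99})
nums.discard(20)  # {1, 2, 4, 64, 93, 96, 99}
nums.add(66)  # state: {1, 2, 4, 64, 66, 93, 96, 99}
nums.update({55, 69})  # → {1, 2, 4, 55, 64, 66, 69, 93, 96, 99}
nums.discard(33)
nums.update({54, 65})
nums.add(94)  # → {1, 2, 4, 54, 55, 64, 65, 66, 69, 93, 94, 96, 99}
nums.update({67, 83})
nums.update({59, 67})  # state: {1, 2, 4, 54, 55, 59, 64, 65, 66, 67, 69, 83, 93, 94, 96, 99}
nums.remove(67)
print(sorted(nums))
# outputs [1, 2, 4, 54, 55, 59, 64, 65, 66, 69, 83, 93, 94, 96, 99]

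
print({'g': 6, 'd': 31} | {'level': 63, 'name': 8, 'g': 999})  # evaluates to {'g': 999, 'd': 31, 'level': 63, 'name': 8}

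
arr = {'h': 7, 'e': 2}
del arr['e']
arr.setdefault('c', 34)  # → 34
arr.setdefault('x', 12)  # 12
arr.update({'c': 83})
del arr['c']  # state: {'h': 7, 'x': 12}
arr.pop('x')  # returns 12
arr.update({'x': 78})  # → {'h': 7, 'x': 78}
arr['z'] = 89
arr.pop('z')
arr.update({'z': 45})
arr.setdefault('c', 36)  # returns 36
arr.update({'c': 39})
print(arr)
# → {'h': 7, 'x': 78, 'z': 45, 'c': 39}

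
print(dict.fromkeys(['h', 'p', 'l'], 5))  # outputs {'h': 5, 'p': 5, 'l': 5}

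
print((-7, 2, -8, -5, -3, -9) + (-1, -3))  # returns (-7, 2, -8, -5, -3, -9, -1, -3)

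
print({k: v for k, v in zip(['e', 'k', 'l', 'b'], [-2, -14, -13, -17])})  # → {'e': -2, 'k': -14, 'l': -13, 'b': -17}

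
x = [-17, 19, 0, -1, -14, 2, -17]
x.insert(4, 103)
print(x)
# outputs [-17, 19, 0, -1, 103, -14, 2, -17]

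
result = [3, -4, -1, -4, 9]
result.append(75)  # [3, -4, -1, -4, 9, 75]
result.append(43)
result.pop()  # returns 43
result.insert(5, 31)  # [3, -4, -1, -4, 9, 31, 75]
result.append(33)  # [3, -4, -1, -4, 9, 31, 75, 33]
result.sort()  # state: [-4, -4, -1, 3, 9, 31, 33, 75]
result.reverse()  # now [75, 33, 31, 9, 3, -1, -4, -4]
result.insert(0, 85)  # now [85, 75, 33, 31, 9, 3, -1, -4, -4]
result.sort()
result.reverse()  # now [85, 75, 33, 31, 9, 3, -1, -4, -4]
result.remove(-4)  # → [85, 75, 33, 31, 9, 3, -1, -4]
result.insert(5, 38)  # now [85, 75, 33, 31, 9, 38, 3, -1, -4]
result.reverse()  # [-4, -1, 3, 38, 9, 31, 33, 75, 85]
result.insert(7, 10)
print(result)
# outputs [-4, -1, 3, 38, 9, 31, 33, 10, 75, 85]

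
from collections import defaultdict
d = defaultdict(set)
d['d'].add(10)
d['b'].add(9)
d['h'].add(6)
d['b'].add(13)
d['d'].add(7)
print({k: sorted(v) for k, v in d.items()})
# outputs {'d': [7, 10], 'b': [9, 13], 'h': [6]}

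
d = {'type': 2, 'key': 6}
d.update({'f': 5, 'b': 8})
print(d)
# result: {'type': 2, 'key': 6, 'f': 5, 'b': 8}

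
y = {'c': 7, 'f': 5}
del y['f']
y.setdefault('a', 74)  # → 74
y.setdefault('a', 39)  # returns 74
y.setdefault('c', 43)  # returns 7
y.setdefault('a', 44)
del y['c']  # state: {'a': 74}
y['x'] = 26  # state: {'a': 74, 'x': 26}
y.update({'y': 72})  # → {'a': 74, 'x': 26, 'y': 72}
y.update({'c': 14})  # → {'a': 74, 'x': 26, 'y': 72, 'c': 14}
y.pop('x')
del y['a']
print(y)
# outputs {'y': 72, 'c': 14}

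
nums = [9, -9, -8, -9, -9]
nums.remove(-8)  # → [9, -9, -9, -9]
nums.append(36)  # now [9, -9, -9, -9, 36]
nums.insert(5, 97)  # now [9, -9, -9, -9, 36, 97]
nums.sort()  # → [-9, -9, -9, 9, 36, 97]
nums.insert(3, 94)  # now [-9, -9, -9, 94, 9, 36, 97]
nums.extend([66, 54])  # [-9, -9, -9, 94, 9, 36, 97, 66, 54]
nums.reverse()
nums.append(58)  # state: [54, 66, 97, 36, 9, 94, -9, -9, -9, 58]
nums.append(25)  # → [54, 66, 97, 36, 9, 94, -9, -9, -9, 58, 25]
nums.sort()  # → [-9, -9, -9, 9, 25, 36, 54, 58, 66, 94, 97]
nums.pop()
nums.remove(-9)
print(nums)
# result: [-9, -9, 9, 25, 36, 54, 58, 66, 94]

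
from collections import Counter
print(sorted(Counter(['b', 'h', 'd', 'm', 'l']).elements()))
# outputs ['b', 'd', 'h', 'l', 'm']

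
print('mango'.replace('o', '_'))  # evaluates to mang_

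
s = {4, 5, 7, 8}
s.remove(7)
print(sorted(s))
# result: [4, 5, 8]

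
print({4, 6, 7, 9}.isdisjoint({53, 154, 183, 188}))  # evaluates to True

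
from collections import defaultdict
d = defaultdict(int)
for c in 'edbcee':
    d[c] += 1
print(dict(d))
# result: {'e': 3, 'd': 1, 'b': 1, 'c': 1}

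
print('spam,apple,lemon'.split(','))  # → ['spam', 'apple', 'lemon']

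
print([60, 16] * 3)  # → [60, 16, 60, 16, 60, 16]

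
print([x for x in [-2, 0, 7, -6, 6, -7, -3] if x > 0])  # [7, 6]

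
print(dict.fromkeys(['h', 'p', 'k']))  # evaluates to {'h': None, 'p': None, 'k': None}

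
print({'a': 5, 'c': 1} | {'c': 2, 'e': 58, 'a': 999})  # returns {'a': 999, 'c': 2, 'e': 58}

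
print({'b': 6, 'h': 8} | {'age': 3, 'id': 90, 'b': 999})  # {'b': 999, 'h': 8, 'age': 3, 'id': 90}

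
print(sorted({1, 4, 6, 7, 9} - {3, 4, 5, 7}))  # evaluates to [1, 6, 9]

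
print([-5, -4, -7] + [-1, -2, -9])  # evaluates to [-5, -4, -7, -1, -2, -9]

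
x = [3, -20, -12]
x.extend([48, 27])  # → [3, -20, -12, 48, 27]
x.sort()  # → [-20, -12, 3, 27, 48]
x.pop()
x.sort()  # [-20, -12, 3, 27]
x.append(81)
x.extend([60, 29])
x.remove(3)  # [-20, -12, 27, 81, 60, 29]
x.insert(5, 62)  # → [-20, -12, 27, 81, 60, 62, 29]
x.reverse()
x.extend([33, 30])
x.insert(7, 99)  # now [29, 62, 60, 81, 27, -12, -20, 99, 33, 30]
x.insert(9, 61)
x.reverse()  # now [30, 61, 33, 99, -20, -12, 27, 81, 60, 62, 29]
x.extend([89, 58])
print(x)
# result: [30, 61, 33, 99, -20, -12, 27, 81, 60, 62, 29, 89, 58]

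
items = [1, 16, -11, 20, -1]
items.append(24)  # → [1, 16, -11, 20, -1, 24]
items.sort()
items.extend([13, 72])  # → [-11, -1, 1, 16, 20, 24, 13, 72]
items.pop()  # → 72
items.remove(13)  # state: [-11, -1, 1, 16, 20, 24]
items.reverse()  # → [24, 20, 16, 1, -1, -11]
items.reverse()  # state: [-11, -1, 1, 16, 20, 24]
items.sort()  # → [-11, -1, 1, 16, 20, 24]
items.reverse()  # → [24, 20, 16, 1, -1, -11]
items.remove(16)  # [24, 20, 1, -1, -11]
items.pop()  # -11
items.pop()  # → -1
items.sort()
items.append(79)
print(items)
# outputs [1, 20, 24, 79]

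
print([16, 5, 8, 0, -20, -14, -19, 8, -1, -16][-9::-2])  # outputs [5]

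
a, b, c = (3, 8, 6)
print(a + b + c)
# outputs 17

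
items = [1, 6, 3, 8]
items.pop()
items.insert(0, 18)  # [18, 1, 6, 3]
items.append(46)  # [18, 1, 6, 3, 46]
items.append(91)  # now [18, 1, 6, 3, 46, 91]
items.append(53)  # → [18, 1, 6, 3, 46, 91, 53]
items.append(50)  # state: [18, 1, 6, 3, 46, 91, 53, 50]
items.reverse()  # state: [50, 53, 91, 46, 3, 6, 1, 18]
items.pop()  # 18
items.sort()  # [1, 3, 6, 46, 50, 53, 91]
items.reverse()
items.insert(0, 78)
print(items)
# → [78, 91, 53, 50, 46, 6, 3, 1]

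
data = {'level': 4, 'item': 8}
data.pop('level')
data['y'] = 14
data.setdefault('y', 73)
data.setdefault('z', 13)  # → 13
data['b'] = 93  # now {'item': 8, 'y': 14, 'z': 13, 'b': 93}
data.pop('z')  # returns 13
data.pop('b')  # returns 93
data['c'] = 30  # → {'item': 8, 'y': 14, 'c': 30}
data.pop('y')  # 14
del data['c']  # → {'item': 8}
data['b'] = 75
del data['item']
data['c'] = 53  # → {'b': 75, 'c': 53}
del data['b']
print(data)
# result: {'c': 53}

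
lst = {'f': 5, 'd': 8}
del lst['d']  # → {'f': 5}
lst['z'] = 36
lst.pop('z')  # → 36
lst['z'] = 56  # {'f': 5, 'z': 56}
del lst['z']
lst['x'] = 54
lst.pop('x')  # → 54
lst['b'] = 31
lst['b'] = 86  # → {'f': 5, 'b': 86}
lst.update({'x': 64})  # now {'f': 5, 'b': 86, 'x': 64}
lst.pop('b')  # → 86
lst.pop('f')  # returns 5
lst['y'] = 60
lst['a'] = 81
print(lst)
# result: {'x': 64, 'y': 60, 'a': 81}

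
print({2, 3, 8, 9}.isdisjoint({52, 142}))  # True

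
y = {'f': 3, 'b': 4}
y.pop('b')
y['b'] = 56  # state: {'f': 3, 'b': 56}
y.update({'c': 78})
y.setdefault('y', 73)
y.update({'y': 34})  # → {'f': 3, 'b': 56, 'c': 78, 'y': 34}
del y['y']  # {'f': 3, 'b': 56, 'c': 78}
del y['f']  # {'b': 56, 'c': 78}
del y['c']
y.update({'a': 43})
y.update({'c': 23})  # {'b': 56, 'a': 43, 'c': 23}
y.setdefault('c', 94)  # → 23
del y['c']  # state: {'b': 56, 'a': 43}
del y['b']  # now {'a': 43}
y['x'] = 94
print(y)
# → {'a': 43, 'x': 94}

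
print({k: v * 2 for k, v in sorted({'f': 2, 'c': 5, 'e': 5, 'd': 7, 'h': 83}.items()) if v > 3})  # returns {'c': 10, 'd': 14, 'e': 10, 'h': 166}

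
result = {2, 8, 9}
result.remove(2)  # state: {8, 9}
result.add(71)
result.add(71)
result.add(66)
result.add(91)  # {8, 9, 66, 71, 91}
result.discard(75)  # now {8, 9, 66, 71, 91}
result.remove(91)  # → {8, 9, 66, 71}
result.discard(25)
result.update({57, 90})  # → {8, 9, 57, 66, 71, 90}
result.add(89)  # {8, 9, 57, 66, 71, 89, 90}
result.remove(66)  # {8, 9, 57, 71, 89, 90}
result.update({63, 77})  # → {8, 9, 57, 63, 71, 77, 89, 90}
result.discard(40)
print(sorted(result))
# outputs [8, 9, 57, 63, 71, 77, 89, 90]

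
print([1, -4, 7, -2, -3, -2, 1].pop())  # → 1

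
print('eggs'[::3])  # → es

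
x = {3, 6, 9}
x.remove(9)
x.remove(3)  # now {6}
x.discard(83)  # {6}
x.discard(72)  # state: {6}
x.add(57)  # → {6, 57}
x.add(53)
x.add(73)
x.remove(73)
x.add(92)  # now {6, 53, 57, 92}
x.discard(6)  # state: {53, 57, 92}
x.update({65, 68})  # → {53, 57, 65, 68, 92}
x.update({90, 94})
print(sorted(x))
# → [53, 57, 65, 68, 90, 92, 94]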